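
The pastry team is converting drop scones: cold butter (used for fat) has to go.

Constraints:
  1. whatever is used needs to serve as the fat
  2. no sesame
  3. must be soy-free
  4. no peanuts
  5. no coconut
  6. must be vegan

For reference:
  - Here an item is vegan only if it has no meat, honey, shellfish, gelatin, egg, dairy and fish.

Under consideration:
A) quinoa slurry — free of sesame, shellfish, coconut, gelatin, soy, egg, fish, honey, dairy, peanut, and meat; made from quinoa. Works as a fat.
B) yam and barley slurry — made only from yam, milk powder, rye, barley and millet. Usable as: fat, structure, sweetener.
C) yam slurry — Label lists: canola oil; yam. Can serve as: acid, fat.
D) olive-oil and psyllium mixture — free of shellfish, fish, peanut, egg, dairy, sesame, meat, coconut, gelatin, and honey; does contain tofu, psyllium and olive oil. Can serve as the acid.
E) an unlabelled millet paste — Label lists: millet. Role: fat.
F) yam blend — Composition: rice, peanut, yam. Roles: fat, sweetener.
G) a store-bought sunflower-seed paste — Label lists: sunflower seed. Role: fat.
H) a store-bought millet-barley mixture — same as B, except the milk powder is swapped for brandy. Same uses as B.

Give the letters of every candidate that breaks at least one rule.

B, D, F

A: all constraints satisfied — OK
B: has milk powder, so not vegan — no
C: works as a fat, no soy, no coconut — valid
D: not usable as a fat; has tofu, so not soy-free — out
E: only millet; none excluded — keep
F: has peanut, so not peanut-free — reject
G: works as a fat, no sesame, no coconut — keep
H: works as a fat, no peanut, no coconut — valid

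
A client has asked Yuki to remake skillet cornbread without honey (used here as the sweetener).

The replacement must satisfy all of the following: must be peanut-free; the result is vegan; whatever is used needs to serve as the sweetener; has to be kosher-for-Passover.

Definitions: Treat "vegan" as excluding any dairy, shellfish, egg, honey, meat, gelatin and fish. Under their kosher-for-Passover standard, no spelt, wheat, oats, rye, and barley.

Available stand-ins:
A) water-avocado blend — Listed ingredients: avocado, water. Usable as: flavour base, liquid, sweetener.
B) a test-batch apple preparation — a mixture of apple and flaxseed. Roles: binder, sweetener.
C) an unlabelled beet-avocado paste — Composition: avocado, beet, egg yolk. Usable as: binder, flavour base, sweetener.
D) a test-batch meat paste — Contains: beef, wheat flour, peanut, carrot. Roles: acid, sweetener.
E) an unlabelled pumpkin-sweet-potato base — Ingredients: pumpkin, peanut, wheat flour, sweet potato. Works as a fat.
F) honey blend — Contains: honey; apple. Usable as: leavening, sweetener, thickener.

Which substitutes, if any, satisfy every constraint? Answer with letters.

A, B

A: only avocado and water; none excluded — valid
B: nothing on the exclusion list — keep
C: has egg yolk, so not vegan — reject
D: has beef, so not vegan; has wheat flour, so not kosher-for-Passover (and 1 more) — out
E: not usable as a sweetener; has wheat flour, so not kosher-for-Passover (and 1 more) — out
F: has honey, so not vegan — out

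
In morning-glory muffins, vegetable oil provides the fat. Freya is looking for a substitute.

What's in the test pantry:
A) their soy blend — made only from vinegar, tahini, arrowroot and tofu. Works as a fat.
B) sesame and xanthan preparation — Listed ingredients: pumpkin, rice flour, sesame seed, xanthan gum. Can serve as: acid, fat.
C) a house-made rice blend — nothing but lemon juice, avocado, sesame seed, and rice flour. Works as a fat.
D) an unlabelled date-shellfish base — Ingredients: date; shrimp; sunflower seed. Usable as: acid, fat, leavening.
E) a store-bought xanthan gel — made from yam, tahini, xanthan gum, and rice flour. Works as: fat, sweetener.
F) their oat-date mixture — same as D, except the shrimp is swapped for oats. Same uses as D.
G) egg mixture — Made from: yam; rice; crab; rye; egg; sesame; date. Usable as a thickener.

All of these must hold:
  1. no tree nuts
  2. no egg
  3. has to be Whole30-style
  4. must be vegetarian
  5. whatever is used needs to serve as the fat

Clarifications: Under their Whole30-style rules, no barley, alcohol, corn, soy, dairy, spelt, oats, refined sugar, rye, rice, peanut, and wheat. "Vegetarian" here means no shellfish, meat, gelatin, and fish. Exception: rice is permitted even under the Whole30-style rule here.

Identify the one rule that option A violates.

Whole30-style

usable as a fat: satisfied
Whole30-style: has tofu — fails
vegetarian: satisfied
tree-nut-free: satisfied
egg-free: satisfied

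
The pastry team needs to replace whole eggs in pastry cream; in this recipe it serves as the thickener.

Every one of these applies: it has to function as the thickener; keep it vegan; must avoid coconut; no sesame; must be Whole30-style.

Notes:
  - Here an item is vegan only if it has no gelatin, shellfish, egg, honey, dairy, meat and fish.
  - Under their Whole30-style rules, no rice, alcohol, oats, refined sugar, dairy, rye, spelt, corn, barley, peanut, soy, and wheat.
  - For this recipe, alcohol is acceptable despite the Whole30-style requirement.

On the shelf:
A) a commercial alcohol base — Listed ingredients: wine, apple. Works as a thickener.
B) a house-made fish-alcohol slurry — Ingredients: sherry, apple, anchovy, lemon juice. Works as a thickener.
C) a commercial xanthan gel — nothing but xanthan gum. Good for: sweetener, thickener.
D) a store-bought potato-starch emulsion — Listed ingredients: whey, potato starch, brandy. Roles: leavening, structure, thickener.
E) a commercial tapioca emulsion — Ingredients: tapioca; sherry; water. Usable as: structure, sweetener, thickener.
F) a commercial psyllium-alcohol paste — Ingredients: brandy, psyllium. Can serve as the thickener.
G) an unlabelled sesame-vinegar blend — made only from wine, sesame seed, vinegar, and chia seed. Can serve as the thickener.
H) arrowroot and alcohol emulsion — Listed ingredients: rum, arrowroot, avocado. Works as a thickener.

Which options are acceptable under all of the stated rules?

A, C, E, F, H

A: alcohol is permitted under the Whole30-style carve-out; nothing else excluded — OK
B: has anchovy, so not vegan — reject
C: only xanthan gum; none excluded — OK
D: has whey, so not vegan; has whey, so not Whole30-style — out
E: alcohol is permitted under the Whole30-style carve-out; nothing else excluded — valid
F: alcohol is permitted under the Whole30-style carve-out; nothing else excluded — valid
G: has sesame seed, so not sesame-free — out
H: alcohol is permitted under the Whole30-style carve-out; nothing else excluded — OK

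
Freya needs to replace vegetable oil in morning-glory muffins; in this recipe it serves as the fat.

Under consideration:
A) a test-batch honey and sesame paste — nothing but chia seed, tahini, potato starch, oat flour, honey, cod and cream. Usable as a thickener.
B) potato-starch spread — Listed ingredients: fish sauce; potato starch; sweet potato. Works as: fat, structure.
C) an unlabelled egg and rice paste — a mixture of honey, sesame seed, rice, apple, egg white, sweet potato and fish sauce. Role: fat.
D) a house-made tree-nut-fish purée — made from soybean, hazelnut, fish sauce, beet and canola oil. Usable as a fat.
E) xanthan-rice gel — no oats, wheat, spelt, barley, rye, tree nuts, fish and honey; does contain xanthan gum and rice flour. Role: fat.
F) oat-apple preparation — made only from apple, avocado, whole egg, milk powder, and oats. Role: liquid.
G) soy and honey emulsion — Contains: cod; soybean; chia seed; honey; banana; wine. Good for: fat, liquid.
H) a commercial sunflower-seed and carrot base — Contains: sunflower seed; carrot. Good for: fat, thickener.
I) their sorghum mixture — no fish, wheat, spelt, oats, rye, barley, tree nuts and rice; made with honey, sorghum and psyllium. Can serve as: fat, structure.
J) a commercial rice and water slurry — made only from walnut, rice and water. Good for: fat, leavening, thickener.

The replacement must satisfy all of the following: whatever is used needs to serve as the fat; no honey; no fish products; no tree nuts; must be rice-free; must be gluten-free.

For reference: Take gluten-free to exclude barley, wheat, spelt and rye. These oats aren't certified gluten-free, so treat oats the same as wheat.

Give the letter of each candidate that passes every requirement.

A: not usable as a fat; has oat flour, so not gluten-free (and 2 more) — reject
B: has fish sauce, so not fish-free — out
C: has fish sauce, so not fish-free; has honey, so not honey-free (and 1 more) — out
D: has fish sauce, so not fish-free; has hazelnut, so not tree-nut-free — reject
E: has rice flour, so not rice-free — no
F: not usable as a fat; has oats, so not gluten-free — no
G: has cod, so not fish-free; has honey, so not honey-free — reject
H: all constraints satisfied — keep
I: has honey, so not honey-free — reject
J: has walnut, so not tree-nut-free; has rice, so not rice-free — no

H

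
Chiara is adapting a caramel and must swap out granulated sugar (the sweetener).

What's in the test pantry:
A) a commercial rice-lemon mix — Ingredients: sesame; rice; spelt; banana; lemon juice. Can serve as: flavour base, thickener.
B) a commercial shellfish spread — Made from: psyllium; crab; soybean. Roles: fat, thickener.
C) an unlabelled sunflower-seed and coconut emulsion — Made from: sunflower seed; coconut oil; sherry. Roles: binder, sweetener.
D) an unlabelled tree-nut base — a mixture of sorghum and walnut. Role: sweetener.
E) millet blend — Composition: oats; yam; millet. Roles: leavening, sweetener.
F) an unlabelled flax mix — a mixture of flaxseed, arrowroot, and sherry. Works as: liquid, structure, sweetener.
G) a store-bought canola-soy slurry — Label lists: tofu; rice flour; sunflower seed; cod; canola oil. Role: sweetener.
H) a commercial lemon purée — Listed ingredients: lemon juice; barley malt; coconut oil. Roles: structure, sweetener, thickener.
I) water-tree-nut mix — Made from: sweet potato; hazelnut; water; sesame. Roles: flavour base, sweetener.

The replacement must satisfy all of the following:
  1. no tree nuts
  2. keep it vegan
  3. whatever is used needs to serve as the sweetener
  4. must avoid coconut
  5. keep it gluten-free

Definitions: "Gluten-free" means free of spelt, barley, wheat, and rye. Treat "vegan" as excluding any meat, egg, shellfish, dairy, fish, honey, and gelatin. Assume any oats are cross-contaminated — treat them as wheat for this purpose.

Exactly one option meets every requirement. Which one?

F

A: not usable as a sweetener; has spelt, so not gluten-free — no
B: not usable as a sweetener; has crab, so not vegan — reject
C: has coconut oil, so not coconut-free — no
D: has walnut, so not tree-nut-free — out
E: has oats, so not gluten-free — reject
F: only sherry, arrowroot, and flaxseed; none excluded — valid
G: has cod, so not vegan — reject
H: has barley malt, so not gluten-free; has coconut oil, so not coconut-free — no
I: has hazelnut, so not tree-nut-free — out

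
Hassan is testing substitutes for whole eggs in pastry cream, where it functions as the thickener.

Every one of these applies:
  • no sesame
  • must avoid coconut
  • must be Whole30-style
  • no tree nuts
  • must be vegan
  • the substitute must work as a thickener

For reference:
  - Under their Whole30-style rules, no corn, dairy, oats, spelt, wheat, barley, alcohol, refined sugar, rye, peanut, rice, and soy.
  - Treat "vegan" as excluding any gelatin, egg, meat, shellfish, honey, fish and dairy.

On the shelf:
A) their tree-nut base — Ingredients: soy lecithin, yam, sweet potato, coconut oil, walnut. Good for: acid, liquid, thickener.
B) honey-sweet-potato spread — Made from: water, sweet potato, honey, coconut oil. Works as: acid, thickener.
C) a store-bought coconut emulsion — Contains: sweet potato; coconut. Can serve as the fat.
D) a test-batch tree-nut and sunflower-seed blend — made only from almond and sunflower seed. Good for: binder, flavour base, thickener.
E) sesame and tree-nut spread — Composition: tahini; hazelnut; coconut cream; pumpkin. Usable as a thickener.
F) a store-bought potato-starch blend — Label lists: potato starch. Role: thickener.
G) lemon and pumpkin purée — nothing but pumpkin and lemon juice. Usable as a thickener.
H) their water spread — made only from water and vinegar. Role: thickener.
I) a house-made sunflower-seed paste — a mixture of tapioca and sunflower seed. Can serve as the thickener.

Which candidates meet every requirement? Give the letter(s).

A: has soy lecithin, so not Whole30-style; has coconut oil, so not coconut-free (and 1 more) — reject
B: has honey, so not vegan; has coconut oil, so not coconut-free — reject
C: not usable as a thickener; has coconut, so not coconut-free — no
D: has almond, so not tree-nut-free — out
E: has coconut cream, so not coconut-free; has hazelnut, so not tree-nut-free (and 1 more) — out
F: vegan, Whole30-style — OK
G: only pumpkin and lemon juice; none excluded — keep
H: no tree nuts, Whole30-style — OK
I: no tree nuts, vegan — valid

F, G, H, I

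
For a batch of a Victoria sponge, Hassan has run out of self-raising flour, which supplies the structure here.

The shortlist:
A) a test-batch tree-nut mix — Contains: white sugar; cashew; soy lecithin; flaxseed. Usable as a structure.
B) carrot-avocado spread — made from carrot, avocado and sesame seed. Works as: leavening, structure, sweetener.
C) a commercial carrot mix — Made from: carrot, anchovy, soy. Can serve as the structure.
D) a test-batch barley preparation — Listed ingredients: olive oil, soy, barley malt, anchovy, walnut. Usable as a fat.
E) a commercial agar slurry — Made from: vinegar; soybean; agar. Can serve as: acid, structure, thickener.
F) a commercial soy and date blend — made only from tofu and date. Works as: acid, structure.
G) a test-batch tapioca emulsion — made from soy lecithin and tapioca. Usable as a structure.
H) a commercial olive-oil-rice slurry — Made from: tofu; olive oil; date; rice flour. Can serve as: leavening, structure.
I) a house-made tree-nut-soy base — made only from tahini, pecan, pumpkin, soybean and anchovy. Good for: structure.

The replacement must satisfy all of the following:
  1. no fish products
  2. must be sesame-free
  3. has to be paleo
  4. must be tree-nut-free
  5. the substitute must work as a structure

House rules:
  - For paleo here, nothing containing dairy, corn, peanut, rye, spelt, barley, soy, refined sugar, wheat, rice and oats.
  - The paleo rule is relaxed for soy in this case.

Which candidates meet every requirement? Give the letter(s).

E, F, G

A: has white sugar, so not paleo; has cashew, so not tree-nut-free — no
B: has sesame seed, so not sesame-free — out
C: has anchovy, so not fish-free — reject
D: not usable as a structure; has barley malt, so not paleo (and 2 more) — out
E: soy is permitted under the paleo carve-out; nothing else excluded — valid
F: soy is permitted under the paleo carve-out; nothing else excluded — keep
G: soy is permitted under the paleo carve-out; nothing else excluded — keep
H: has rice flour, so not paleo — no
I: has tahini, so not sesame-free; has anchovy, so not fish-free (and 1 more) — no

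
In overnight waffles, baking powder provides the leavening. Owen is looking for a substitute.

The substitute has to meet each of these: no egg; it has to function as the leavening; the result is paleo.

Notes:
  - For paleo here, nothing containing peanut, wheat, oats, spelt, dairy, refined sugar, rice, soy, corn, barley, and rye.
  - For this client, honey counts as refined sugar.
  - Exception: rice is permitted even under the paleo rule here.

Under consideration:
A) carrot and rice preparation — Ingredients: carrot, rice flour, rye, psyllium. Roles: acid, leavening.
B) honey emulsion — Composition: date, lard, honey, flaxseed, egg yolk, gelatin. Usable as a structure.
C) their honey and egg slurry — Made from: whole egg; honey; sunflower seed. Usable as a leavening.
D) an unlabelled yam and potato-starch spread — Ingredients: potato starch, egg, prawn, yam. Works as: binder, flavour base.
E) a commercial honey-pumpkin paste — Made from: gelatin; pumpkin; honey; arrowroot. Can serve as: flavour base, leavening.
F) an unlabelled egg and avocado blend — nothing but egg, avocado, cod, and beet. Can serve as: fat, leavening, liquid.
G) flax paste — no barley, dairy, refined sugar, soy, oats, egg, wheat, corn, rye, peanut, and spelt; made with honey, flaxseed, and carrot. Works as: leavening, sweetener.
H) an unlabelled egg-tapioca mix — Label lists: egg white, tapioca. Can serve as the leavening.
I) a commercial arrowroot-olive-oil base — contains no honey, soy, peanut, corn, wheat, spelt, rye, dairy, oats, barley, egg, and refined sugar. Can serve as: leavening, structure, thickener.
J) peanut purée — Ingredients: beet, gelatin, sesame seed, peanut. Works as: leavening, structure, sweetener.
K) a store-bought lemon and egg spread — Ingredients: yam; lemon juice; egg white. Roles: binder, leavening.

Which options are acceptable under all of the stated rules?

A: has rye, so not paleo — reject
B: not usable as a leavening; has honey, so not paleo (and 1 more) — no
C: has honey, so not paleo; has whole egg, so not egg-free — out
D: not usable as a leavening; has egg, so not egg-free — out
E: has honey, so not paleo — out
F: has egg, so not egg-free — reject
G: has honey, so not paleo — out
H: has egg white, so not egg-free — out
I: works as a leavening, paleo, no egg — valid
J: has peanut, so not paleo — out
K: has egg white, so not egg-free — no

I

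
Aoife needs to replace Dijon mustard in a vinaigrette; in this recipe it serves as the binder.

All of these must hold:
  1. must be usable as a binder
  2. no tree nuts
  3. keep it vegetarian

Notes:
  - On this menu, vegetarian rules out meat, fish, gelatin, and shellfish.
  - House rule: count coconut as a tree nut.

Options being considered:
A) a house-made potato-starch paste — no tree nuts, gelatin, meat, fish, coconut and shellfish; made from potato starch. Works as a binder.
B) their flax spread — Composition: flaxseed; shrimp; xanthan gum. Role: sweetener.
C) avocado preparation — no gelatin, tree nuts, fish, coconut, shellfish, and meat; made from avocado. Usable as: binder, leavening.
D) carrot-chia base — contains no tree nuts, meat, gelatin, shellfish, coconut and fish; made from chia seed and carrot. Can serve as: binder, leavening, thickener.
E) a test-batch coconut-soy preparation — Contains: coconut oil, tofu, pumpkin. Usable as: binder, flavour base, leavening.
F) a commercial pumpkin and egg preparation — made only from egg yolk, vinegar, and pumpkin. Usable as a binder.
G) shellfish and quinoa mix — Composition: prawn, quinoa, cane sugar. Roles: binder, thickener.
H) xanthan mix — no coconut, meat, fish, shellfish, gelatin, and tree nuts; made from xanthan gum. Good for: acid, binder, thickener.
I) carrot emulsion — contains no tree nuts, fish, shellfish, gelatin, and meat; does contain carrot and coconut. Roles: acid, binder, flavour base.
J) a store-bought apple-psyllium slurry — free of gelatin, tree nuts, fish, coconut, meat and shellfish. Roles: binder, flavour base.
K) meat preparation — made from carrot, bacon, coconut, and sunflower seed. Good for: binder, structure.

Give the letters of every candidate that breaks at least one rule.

A: tree-nut-free, vegetarian — OK
B: not usable as a binder; has shrimp, so not vegetarian — no
C: works as a binder, vegetarian, tree-nut-free — valid
D: works as a binder, vegetarian, tree-nut-free — valid
E: has coconut oil, so not tree-nut-free — no
F: only egg yolk, pumpkin and vinegar; none excluded — keep
G: has prawn, so not vegetarian — out
H: every rule checks out — valid
I: has coconut, so not tree-nut-free — out
J: all constraints satisfied — valid
K: has bacon, so not vegetarian; has coconut, so not tree-nut-free — no

B, E, G, I, K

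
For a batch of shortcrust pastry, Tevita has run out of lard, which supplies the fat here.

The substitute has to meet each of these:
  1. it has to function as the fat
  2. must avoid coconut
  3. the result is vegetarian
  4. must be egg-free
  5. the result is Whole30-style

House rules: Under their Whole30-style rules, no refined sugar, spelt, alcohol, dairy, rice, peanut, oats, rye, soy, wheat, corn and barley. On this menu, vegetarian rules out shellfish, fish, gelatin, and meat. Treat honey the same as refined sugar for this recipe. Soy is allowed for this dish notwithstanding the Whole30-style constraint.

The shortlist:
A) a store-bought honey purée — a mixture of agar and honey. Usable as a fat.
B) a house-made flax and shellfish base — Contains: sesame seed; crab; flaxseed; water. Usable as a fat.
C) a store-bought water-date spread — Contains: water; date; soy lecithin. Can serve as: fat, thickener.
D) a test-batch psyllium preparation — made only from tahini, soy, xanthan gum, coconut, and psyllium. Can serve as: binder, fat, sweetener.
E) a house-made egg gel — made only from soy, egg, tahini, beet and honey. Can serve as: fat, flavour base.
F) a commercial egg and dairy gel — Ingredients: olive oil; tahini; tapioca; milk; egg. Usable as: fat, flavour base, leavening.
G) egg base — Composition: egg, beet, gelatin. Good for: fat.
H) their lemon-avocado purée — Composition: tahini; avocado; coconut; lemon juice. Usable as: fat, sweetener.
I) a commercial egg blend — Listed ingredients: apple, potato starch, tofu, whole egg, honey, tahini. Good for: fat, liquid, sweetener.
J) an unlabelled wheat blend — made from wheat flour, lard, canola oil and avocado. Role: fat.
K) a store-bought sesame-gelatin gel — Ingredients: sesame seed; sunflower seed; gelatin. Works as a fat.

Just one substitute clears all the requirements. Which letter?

C

A: has honey, so not Whole30-style — out
B: has crab, so not vegetarian — reject
C: soy is permitted under the Whole30-style carve-out; nothing else excluded — keep
D: has coconut, so not coconut-free — out
E: has honey, so not Whole30-style; has egg, so not egg-free — no
F: has milk, so not Whole30-style; has egg, so not egg-free — no
G: has gelatin, so not vegetarian; has egg, so not egg-free — no
H: has coconut, so not coconut-free — reject
I: has honey, so not Whole30-style; has whole egg, so not egg-free — out
J: has wheat flour, so not Whole30-style; has lard, so not vegetarian — no
K: has gelatin, so not vegetarian — no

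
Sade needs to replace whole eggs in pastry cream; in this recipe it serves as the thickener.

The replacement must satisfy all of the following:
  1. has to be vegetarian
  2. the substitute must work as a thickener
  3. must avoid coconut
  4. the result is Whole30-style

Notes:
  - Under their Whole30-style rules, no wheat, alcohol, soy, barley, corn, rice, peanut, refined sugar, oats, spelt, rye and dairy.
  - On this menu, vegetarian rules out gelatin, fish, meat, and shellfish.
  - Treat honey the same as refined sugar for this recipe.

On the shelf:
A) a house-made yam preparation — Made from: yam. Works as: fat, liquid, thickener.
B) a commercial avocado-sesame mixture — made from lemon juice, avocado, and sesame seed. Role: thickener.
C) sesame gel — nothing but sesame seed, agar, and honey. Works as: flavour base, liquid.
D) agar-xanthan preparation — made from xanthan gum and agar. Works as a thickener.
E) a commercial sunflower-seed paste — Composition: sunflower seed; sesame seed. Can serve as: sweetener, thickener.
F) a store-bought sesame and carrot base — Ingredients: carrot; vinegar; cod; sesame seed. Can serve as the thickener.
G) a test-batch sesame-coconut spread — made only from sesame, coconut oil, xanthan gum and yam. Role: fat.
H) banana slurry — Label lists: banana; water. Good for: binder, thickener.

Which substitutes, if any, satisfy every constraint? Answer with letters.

A: only yam; none excluded — keep
B: only sesame seed, lemon juice, and avocado; none excluded — keep
C: not usable as a thickener; has honey, so not Whole30-style — no
D: all constraints satisfied — valid
E: only sesame seed and sunflower seed; none excluded — valid
F: has cod, so not vegetarian — out
G: not usable as a thickener; has coconut oil, so not coconut-free — reject
H: all constraints satisfied — valid

A, B, D, E, H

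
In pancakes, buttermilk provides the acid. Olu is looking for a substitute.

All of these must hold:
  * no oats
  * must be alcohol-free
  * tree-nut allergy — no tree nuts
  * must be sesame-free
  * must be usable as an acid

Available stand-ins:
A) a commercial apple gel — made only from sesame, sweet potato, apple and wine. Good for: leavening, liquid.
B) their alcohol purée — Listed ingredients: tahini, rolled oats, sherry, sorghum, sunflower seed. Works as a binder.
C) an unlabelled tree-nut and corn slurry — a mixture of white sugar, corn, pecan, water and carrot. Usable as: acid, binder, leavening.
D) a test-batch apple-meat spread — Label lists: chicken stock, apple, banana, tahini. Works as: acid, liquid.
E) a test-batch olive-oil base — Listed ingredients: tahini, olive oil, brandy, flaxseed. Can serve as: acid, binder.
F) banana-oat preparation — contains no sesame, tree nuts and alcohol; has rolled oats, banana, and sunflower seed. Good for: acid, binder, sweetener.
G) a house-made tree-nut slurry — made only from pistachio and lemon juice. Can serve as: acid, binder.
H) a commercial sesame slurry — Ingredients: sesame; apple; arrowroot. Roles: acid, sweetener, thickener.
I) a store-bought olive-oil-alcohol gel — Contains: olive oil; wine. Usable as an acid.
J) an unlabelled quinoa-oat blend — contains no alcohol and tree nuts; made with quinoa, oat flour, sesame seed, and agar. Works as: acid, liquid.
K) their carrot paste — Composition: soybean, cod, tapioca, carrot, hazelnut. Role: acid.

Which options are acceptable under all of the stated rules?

none

A: not usable as an acid; has wine, so not alcohol-free (and 1 more) — reject
B: not usable as an acid; has sherry, so not alcohol-free (and 2 more) — no
C: has pecan, so not tree-nut-free — out
D: has tahini, so not sesame-free — no
E: has brandy, so not alcohol-free; has tahini, so not sesame-free — reject
F: has rolled oats, so not oat-free — out
G: has pistachio, so not tree-nut-free — no
H: has sesame, so not sesame-free — out
I: has wine, so not alcohol-free — out
J: has oat flour, so not oat-free; has sesame seed, so not sesame-free — reject
K: has hazelnut, so not tree-nut-free — out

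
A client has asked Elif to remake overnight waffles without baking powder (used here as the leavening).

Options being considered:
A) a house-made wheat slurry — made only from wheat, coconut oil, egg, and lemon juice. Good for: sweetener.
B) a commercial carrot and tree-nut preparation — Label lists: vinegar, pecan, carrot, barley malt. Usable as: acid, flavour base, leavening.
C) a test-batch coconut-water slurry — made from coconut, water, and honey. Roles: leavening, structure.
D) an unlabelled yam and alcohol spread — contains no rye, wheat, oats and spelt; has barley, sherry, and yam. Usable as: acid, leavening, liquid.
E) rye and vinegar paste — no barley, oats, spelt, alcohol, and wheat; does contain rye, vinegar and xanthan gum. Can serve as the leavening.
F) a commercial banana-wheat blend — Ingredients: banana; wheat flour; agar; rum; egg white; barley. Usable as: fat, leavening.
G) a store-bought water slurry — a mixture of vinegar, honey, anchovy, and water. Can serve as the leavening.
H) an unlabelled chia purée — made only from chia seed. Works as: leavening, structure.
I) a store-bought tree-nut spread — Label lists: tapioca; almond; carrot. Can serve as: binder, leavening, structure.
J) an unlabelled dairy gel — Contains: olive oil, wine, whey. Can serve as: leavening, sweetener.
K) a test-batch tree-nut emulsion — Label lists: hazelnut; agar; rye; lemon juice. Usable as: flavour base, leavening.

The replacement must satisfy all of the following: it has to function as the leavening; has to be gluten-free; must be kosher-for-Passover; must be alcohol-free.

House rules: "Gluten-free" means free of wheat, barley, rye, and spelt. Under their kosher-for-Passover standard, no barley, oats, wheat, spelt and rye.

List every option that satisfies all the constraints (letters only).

C, G, H, I

A: not usable as a leavening; has wheat, so not gluten-free (and 1 more) — reject
B: has barley malt, so not gluten-free; has barley malt, so not kosher-for-Passover — no
C: only coconut, honey, and water; none excluded — valid
D: has barley, so not gluten-free; has barley, so not kosher-for-Passover (and 1 more) — no
E: has rye, so not gluten-free; has rye, so not kosher-for-Passover — out
F: has barley, so not gluten-free; has barley, so not kosher-for-Passover (and 1 more) — out
G: works as a leavening, gluten-free, no alcohol — OK
H: all constraints satisfied — OK
I: only almond, carrot and tapioca; none excluded — valid
J: has wine, so not alcohol-free — no
K: has rye, so not gluten-free; has rye, so not kosher-for-Passover — no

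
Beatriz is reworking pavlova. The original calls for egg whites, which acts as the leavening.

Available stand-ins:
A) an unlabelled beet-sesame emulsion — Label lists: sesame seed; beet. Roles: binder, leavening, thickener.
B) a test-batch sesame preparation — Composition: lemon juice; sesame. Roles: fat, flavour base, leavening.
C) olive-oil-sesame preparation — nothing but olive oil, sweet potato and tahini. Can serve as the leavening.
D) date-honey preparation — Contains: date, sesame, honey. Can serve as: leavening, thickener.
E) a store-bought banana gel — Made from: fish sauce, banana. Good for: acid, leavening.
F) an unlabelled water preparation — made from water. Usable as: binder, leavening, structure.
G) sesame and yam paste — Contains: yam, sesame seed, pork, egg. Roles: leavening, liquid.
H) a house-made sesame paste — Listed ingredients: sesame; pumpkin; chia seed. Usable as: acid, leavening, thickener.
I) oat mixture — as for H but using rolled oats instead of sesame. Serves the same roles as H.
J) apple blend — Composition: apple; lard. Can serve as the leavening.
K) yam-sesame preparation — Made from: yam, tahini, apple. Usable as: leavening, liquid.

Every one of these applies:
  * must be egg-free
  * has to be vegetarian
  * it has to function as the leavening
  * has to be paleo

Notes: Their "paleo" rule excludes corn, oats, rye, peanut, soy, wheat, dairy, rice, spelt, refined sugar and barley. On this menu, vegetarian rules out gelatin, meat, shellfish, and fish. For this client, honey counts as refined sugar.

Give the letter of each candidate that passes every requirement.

A: every rule checks out — OK
B: only sesame and lemon juice; none excluded — OK
C: nothing on the exclusion list — OK
D: has honey, so not paleo — out
E: has fish sauce, so not vegetarian — out
F: paleo, no egg — OK
G: has pork, so not vegetarian; has egg, so not egg-free — reject
H: all constraints satisfied — valid
I: has rolled oats, so not paleo — reject
J: has lard, so not vegetarian — out
K: only tahini, apple and yam; none excluded — valid

A, B, C, F, H, K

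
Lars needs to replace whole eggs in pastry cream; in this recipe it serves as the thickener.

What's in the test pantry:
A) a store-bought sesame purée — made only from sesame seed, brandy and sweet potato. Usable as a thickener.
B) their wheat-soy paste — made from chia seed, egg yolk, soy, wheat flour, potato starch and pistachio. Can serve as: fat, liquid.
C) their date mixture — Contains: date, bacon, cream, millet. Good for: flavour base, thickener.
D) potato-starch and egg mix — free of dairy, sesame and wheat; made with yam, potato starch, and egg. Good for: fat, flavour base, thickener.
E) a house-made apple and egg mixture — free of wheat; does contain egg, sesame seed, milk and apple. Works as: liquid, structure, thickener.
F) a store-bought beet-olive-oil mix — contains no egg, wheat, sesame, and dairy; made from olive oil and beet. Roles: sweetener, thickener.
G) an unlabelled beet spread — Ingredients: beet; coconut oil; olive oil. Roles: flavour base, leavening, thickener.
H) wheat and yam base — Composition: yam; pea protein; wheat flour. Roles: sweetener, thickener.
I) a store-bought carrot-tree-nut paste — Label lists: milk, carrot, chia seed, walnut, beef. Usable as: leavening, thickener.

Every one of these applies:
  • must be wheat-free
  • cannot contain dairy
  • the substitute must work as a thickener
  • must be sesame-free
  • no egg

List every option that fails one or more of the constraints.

A: has sesame seed, so not sesame-free — no
B: not usable as a thickener; has wheat flour, so not wheat-free (and 1 more) — reject
C: has cream, so not dairy-free — reject
D: has egg, so not egg-free — no
E: has sesame seed, so not sesame-free; has milk, so not dairy-free (and 1 more) — out
F: every rule checks out — OK
G: every rule checks out — OK
H: has wheat flour, so not wheat-free — no
I: has milk, so not dairy-free — no

A, B, C, D, E, H, I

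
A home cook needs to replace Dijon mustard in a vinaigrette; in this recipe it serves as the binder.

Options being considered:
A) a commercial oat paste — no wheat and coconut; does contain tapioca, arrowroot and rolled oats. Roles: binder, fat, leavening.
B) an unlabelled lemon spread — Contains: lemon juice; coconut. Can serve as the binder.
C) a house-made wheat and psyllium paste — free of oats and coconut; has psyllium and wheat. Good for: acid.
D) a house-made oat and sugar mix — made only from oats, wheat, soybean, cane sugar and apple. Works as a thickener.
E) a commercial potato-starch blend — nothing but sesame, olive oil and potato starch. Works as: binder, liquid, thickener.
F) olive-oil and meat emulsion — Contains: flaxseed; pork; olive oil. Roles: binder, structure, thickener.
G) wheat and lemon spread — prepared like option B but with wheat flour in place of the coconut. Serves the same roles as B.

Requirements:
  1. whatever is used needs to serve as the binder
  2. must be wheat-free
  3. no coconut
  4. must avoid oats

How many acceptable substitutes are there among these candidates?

2

A: has rolled oats, so not oat-free — no
B: has coconut, so not coconut-free — reject
C: not usable as a binder; has wheat, so not wheat-free — out
D: not usable as a binder; has oats, so not oat-free (and 1 more) — no
E: only sesame, potato starch, and olive oil; none excluded — keep
F: every rule checks out — keep
G: has wheat flour, so not wheat-free — reject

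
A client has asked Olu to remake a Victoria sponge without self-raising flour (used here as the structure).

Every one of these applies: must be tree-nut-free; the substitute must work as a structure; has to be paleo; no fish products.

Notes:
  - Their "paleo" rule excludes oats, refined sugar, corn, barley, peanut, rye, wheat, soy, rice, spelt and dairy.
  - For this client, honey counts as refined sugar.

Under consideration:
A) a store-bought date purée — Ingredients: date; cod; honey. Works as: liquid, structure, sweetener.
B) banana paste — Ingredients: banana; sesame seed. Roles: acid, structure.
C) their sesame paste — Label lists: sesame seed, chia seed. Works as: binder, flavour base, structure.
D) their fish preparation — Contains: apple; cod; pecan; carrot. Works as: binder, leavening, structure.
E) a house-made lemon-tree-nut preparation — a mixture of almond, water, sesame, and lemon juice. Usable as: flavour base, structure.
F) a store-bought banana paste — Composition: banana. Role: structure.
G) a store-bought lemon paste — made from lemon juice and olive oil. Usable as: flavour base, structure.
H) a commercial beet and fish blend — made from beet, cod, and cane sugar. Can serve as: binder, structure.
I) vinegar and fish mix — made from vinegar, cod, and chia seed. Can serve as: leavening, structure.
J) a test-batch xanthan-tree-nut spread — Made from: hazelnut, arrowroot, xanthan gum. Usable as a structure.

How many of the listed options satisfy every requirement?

A: has honey, so not paleo; has cod, so not fish-free — no
B: nothing on the exclusion list — valid
C: works as a structure, paleo, no fish — valid
D: has cod, so not fish-free; has pecan, so not tree-nut-free — out
E: has almond, so not tree-nut-free — out
F: nothing on the exclusion list — valid
G: only olive oil and lemon juice; none excluded — OK
H: has cane sugar, so not paleo; has cod, so not fish-free — reject
I: has cod, so not fish-free — no
J: has hazelnut, so not tree-nut-free — reject

4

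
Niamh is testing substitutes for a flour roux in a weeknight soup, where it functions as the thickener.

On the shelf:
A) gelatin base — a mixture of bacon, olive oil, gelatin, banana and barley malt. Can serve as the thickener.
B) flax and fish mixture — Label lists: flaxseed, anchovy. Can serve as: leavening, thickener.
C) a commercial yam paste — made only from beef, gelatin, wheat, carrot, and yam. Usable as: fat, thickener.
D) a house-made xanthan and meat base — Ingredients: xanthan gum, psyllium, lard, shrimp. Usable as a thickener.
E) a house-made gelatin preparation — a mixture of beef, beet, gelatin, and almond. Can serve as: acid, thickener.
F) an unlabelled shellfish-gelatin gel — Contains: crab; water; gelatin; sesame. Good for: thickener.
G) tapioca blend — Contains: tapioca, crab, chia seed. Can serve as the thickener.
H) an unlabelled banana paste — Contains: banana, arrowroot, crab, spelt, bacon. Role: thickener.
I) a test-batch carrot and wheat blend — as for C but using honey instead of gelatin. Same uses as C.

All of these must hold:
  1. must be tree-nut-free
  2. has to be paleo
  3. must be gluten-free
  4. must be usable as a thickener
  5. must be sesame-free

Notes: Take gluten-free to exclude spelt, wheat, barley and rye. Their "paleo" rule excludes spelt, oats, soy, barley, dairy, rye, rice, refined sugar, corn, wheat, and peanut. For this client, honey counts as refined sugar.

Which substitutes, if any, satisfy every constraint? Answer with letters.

B, D, G

A: has barley malt, so not gluten-free; has barley malt, so not paleo — out
B: no sesame, paleo — OK
C: has wheat, so not gluten-free; has wheat, so not paleo — no
D: lard and shrimp etc. — none of it excluded — OK
E: has almond, so not tree-nut-free — out
F: has sesame, so not sesame-free — reject
G: only crab, chia seed, and tapioca; none excluded — valid
H: has spelt, so not gluten-free; has spelt, so not paleo — reject
I: has wheat, so not gluten-free; has honey, so not paleo — reject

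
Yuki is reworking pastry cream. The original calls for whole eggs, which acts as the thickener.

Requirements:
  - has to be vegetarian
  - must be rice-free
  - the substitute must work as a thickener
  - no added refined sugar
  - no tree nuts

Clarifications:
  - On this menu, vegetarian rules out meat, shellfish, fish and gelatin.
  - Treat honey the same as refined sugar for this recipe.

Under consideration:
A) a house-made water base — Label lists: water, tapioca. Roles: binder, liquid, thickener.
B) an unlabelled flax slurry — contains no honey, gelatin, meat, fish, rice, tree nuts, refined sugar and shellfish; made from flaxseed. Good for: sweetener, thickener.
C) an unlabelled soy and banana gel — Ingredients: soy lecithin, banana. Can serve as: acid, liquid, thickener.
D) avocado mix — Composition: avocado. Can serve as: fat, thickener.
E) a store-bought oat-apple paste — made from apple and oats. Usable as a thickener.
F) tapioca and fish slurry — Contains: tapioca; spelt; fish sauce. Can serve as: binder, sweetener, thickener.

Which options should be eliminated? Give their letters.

F

A: only tapioca and water; none excluded — valid
B: works as a thickener, no tree nuts, vegetarian — valid
C: all constraints satisfied — OK
D: no-added-sugar, no rice — valid
E: nothing on the exclusion list — keep
F: has fish sauce, so not vegetarian — out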